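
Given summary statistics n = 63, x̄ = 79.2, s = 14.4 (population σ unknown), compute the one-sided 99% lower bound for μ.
μ ≥ 74.87

Lower bound (one-sided):
t* = 2.388 (one-sided for 99%)
Lower bound = x̄ - t* · s/√n = 79.2 - 2.388 · 14.4/√63 = 74.87

We are 99% confident that μ ≥ 74.87.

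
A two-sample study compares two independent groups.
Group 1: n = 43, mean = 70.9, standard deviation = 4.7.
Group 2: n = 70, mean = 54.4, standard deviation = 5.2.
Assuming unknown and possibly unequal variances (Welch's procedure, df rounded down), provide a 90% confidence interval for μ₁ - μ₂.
(14.92, 18.08)

Difference: x̄₁ - x̄₂ = 16.50
SE = √(s₁²/n₁ + s₂²/n₂) = √(4.7²/43 + 5.2²/70) = 0.9487
df = 95.90 → 95 (Welch–Satterthwaite, rounded down)
t* = 1.661

CI: 16.50 ± 1.661 · 0.9487 = 16.50 ± 1.58 = (14.92, 18.08)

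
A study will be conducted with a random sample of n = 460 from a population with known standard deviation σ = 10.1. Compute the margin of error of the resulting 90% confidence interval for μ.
Margin of error = 0.77

Margin of error = z* · σ/√n
= 1.645 · 10.1/√460
= 1.645 · 10.1/21.4476
= 0.77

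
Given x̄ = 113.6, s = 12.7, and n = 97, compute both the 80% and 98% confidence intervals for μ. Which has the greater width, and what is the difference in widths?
98% CI is wider by 2.77

df = 96
80% CI: t* = 1.290, (111.94, 115.26), width = 2 · t* · s/√n = 3.33
98% CI: t* = 2.366, (110.55, 116.65), width = 2 · t* · s/√n = 6.10

The 98% CI is wider by 6.10 - 3.33 = 2.77.
Higher confidence requires a wider interval.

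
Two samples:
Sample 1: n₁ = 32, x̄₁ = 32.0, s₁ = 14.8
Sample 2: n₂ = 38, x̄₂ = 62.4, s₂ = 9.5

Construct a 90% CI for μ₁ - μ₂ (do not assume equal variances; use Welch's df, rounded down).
(-35.49, -25.31)

Difference: x̄₁ - x̄₂ = -30.40
SE = √(s₁²/n₁ + s₂²/n₂) = √(14.8²/32 + 9.5²/38) = 3.0364
df = 51.09 → 51 (Welch–Satterthwaite, rounded down)
t* = 1.675

CI: -30.40 ± 1.675 · 3.0364 = -30.40 ± 5.09 = (-35.49, -25.31)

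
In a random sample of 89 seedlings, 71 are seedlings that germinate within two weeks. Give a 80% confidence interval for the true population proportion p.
(0.743, 0.852)

Proportion CI:
p̂ = 71/89 = 0.79775
SE = √(p̂(1-p̂)/n) = √(0.79775 · 0.20225 / 89) = 0.04258

z* = 1.282
Margin = z* · SE = 1.282 · 0.04258 = 0.0546

CI: 0.79775 ± 0.0546 = (0.743, 0.852)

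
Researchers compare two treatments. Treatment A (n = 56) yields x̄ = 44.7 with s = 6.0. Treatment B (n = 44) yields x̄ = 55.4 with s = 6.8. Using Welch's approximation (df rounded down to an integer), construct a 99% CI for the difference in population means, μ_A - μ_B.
(-14.13, -7.27)

Difference: x̄₁ - x̄₂ = -10.70
SE = √(s₁²/n₁ + s₂²/n₂) = √(6.0²/56 + 6.8²/44) = 1.3014
df = 86.42 → 86 (Welch–Satterthwaite, rounded down)
t* = 2.634

CI: -10.70 ± 2.634 · 1.3014 = -10.70 ± 3.43 = (-14.13, -7.27)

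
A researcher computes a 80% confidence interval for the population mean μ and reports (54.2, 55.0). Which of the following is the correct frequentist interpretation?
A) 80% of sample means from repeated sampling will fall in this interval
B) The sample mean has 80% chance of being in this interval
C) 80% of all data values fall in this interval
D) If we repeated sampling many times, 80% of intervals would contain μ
D

A) Wrong — coverage applies to intervals containing μ, not to future x̄ values.
B) Wrong — x̄ is observed and sits in the interval by construction.
C) Wrong — a CI is about the parameter μ, not individual data values.
D) Correct — this is the frequentist long-run coverage interpretation.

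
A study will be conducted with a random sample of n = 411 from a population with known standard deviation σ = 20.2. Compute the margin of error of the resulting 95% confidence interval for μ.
Margin of error = 1.95

Margin of error = z* · σ/√n
= 1.960 · 20.2/√411
= 1.960 · 20.2/20.2731
= 1.95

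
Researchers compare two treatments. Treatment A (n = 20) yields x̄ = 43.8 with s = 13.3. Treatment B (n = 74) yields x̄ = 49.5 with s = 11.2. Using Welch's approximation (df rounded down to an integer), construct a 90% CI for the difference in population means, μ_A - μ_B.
(-11.24, -0.16)

Difference: x̄₁ - x̄₂ = -5.70
SE = √(s₁²/n₁ + s₂²/n₂) = √(13.3²/20 + 11.2²/74) = 3.2465
df = 26.73 → 26 (Welch–Satterthwaite, rounded down)
t* = 1.706

CI: -5.70 ± 1.706 · 3.2465 = -5.70 ± 5.54 = (-11.24, -0.16)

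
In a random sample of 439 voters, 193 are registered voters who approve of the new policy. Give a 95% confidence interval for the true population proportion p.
(0.393, 0.486)

Proportion CI:
p̂ = 193/439 = 0.43964
SE = √(p̂(1-p̂)/n) = √(0.43964 · 0.56036 / 439) = 0.02369

z* = 1.960
Margin = z* · SE = 1.960 · 0.02369 = 0.0464

CI: 0.43964 ± 0.0464 = (0.393, 0.486)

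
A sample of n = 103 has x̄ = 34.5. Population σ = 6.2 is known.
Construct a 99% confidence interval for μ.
(32.93, 36.07)

z-interval (σ known):
z* = 2.576 for 99% confidence

Margin of error = z* · σ/√n = 2.576 · 6.2/√103 = 1.57

CI: (34.5 - 1.57, 34.5 + 1.57) = (32.93, 36.07)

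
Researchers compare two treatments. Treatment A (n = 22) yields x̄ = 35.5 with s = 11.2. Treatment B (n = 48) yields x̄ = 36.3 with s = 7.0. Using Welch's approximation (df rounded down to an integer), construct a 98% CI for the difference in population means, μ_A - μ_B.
(-7.20, 5.60)

Difference: x̄₁ - x̄₂ = -0.80
SE = √(s₁²/n₁ + s₂²/n₂) = √(11.2²/22 + 7.0²/48) = 2.5928
df = 28.78 → 28 (Welch–Satterthwaite, rounded down)
t* = 2.467

CI: -0.80 ± 2.467 · 2.5928 = -0.80 ± 6.40 = (-7.20, 5.60)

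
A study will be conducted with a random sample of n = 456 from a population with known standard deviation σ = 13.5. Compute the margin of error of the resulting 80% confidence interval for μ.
Margin of error = 0.81

Margin of error = z* · σ/√n
= 1.282 · 13.5/√456
= 1.282 · 13.5/21.3542
= 0.81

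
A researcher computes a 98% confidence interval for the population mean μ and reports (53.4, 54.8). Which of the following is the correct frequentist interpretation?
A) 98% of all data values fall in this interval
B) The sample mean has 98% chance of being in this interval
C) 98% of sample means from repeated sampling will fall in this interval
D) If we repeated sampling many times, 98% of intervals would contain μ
D

A) Wrong — a CI is about the parameter μ, not individual data values.
B) Wrong — x̄ is observed and sits in the interval by construction.
C) Wrong — coverage applies to intervals containing μ, not to future x̄ values.
D) Correct — this is the frequentist long-run coverage interpretation.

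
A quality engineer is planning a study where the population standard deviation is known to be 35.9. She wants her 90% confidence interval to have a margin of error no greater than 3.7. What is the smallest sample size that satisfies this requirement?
n ≥ 255

For margin E ≤ 3.7:
n ≥ (z* · σ / E)²
n ≥ (1.645 · 35.9 / 3.7)²
n ≥ 254.75

Minimum n = 255 (rounding up)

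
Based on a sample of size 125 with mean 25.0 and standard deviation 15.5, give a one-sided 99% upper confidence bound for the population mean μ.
μ ≤ 28.27

Upper bound (one-sided):
t* = 2.357 (one-sided for 99%)
Upper bound = x̄ + t* · s/√n = 25.0 + 2.357 · 15.5/√125 = 28.27

We are 99% confident that μ ≤ 28.27.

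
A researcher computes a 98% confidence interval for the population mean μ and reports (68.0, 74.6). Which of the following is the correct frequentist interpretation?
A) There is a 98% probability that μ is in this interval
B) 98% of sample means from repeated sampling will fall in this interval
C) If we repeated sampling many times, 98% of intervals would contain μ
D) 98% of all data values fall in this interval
C

A) Wrong — μ is fixed; the randomness lives in the interval, not in μ.
B) Wrong — coverage applies to intervals containing μ, not to future x̄ values.
C) Correct — this is the frequentist long-run coverage interpretation.
D) Wrong — a CI is about the parameter μ, not individual data values.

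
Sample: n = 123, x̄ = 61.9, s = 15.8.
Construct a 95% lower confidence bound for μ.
μ ≥ 59.54

Lower bound (one-sided):
t* = 1.657 (one-sided for 95%)
Lower bound = x̄ - t* · s/√n = 61.9 - 1.657 · 15.8/√123 = 59.54

We are 95% confident that μ ≥ 59.54.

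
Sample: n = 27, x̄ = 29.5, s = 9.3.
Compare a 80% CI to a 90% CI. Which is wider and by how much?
90% CI is wider by 1.40

df = 26
80% CI: t* = 1.315, (27.15, 31.85), width = 2 · t* · s/√n = 4.71
90% CI: t* = 1.706, (26.45, 32.55), width = 2 · t* · s/√n = 6.11

The 90% CI is wider by 6.11 - 4.71 = 1.40.
Higher confidence requires a wider interval.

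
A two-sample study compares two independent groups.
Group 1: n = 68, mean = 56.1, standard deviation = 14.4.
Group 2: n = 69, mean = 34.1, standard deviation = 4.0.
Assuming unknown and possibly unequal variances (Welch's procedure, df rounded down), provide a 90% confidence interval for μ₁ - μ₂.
(18.98, 25.02)

Difference: x̄₁ - x̄₂ = 22.00
SE = √(s₁²/n₁ + s₂²/n₂) = √(14.4²/68 + 4.0²/69) = 1.8114
df = 77.14 → 77 (Welch–Satterthwaite, rounded down)
t* = 1.665

CI: 22.00 ± 1.665 · 1.8114 = 22.00 ± 3.02 = (18.98, 25.02)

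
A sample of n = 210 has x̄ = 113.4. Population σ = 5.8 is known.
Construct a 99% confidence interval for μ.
(112.37, 114.43)

z-interval (σ known):
z* = 2.576 for 99% confidence

Margin of error = z* · σ/√n = 2.576 · 5.8/√210 = 1.03

CI: (113.4 - 1.03, 113.4 + 1.03) = (112.37, 114.43)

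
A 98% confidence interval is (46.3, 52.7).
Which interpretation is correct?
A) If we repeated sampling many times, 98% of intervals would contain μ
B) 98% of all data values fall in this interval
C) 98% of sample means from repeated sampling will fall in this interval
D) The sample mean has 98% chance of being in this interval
A

A) Correct — this is the frequentist long-run coverage interpretation.
B) Wrong — a CI is about the parameter μ, not individual data values.
C) Wrong — coverage applies to intervals containing μ, not to future x̄ values.
D) Wrong — x̄ is observed and sits in the interval by construction.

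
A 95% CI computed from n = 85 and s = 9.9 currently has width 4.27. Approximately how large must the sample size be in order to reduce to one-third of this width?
n ≈ 765

CI width ∝ 1/√n
To reduce width by factor 3, need √n to grow by 3 → need 3² = 9 times as many samples.

Current: n = 85, width = 4.27
New: n = 765, width ≈ 1.41

Width reduced by factor of 4.27/1.41 = 3.03.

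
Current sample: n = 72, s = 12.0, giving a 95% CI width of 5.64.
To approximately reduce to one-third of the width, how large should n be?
n ≈ 648

CI width ∝ 1/√n
To reduce width by factor 3, need √n to grow by 3 → need 3² = 9 times as many samples.

Current: n = 72, width = 5.64
New: n = 648, width ≈ 1.85

Width reduced by factor of 5.64/1.85 = 3.05.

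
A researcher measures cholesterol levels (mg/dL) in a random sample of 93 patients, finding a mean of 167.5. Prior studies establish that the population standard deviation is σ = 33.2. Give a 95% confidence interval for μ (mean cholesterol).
(160.75, 174.25)

z-interval (σ known):
z* = 1.960 for 95% confidence

Margin of error = z* · σ/√n = 1.960 · 33.2/√93 = 6.75

CI: (167.5 - 6.75, 167.5 + 6.75) = (160.75, 174.25)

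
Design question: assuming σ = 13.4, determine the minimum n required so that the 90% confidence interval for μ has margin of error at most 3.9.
n ≥ 32

For margin E ≤ 3.9:
n ≥ (z* · σ / E)²
n ≥ (1.645 · 13.4 / 3.9)²
n ≥ 31.95

Minimum n = 32 (rounding up)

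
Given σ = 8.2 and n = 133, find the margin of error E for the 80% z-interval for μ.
Margin of error = 0.91

Margin of error = z* · σ/√n
= 1.282 · 8.2/√133
= 1.282 · 8.2/11.5326
= 0.91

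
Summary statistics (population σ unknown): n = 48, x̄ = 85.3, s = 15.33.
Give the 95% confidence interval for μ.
(80.85, 89.75)

t-interval (σ unknown):
df = n - 1 = 47
t* = 2.012 for 95% confidence

Margin of error = t* · s/√n = 2.012 · 15.33/√48 = 4.45

CI: (80.85, 89.75)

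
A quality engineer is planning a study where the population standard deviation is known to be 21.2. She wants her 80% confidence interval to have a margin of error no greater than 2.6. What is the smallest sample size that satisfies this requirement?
n ≥ 110

For margin E ≤ 2.6:
n ≥ (z* · σ / E)²
n ≥ (1.282 · 21.2 / 2.6)²
n ≥ 109.27

Minimum n = 110 (rounding up)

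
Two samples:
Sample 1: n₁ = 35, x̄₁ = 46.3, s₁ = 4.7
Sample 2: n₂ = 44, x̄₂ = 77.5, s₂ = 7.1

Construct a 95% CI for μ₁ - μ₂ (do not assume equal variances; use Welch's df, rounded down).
(-33.86, -28.54)

Difference: x̄₁ - x̄₂ = -31.20
SE = √(s₁²/n₁ + s₂²/n₂) = √(4.7²/35 + 7.1²/44) = 1.3330
df = 74.74 → 74 (Welch–Satterthwaite, rounded down)
t* = 1.993

CI: -31.20 ± 1.993 · 1.3330 = -31.20 ± 2.66 = (-33.86, -28.54)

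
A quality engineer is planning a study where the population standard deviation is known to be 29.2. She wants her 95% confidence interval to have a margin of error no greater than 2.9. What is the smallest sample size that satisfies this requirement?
n ≥ 390

For margin E ≤ 2.9:
n ≥ (z* · σ / E)²
n ≥ (1.960 · 29.2 / 2.9)²
n ≥ 389.48

Minimum n = 390 (rounding up)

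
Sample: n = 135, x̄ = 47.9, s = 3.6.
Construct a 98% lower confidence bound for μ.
μ ≥ 47.26

Lower bound (one-sided):
t* = 2.074 (one-sided for 98%)
Lower bound = x̄ - t* · s/√n = 47.9 - 2.074 · 3.6/√135 = 47.26

We are 98% confident that μ ≥ 47.26.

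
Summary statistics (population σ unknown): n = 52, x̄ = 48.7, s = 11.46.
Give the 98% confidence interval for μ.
(44.88, 52.52)

t-interval (σ unknown):
df = n - 1 = 51
t* = 2.402 for 98% confidence

Margin of error = t* · s/√n = 2.402 · 11.46/√52 = 3.82

CI: (44.88, 52.52)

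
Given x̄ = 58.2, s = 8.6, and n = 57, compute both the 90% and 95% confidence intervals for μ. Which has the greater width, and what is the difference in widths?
95% CI is wider by 0.75

df = 56
90% CI: t* = 1.673, (56.29, 60.11), width = 2 · t* · s/√n = 3.81
95% CI: t* = 2.003, (55.92, 60.48), width = 2 · t* · s/√n = 4.56

The 95% CI is wider by 4.56 - 3.81 = 0.75.
Higher confidence requires a wider interval.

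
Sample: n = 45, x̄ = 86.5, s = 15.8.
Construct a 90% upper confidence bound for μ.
μ ≤ 89.56

Upper bound (one-sided):
t* = 1.301 (one-sided for 90%)
Upper bound = x̄ + t* · s/√n = 86.5 + 1.301 · 15.8/√45 = 89.56

We are 90% confident that μ ≤ 89.56.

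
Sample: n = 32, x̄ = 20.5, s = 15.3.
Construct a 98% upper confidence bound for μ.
μ ≤ 26.30

Upper bound (one-sided):
t* = 2.144 (one-sided for 98%)
Upper bound = x̄ + t* · s/√n = 20.5 + 2.144 · 15.3/√32 = 26.30

We are 98% confident that μ ≤ 26.30.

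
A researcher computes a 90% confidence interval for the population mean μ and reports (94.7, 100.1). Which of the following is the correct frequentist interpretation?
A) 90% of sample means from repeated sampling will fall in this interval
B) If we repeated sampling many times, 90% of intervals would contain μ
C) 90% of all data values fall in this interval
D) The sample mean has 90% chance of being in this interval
B

A) Wrong — coverage applies to intervals containing μ, not to future x̄ values.
B) Correct — this is the frequentist long-run coverage interpretation.
C) Wrong — a CI is about the parameter μ, not individual data values.
D) Wrong — x̄ is observed and sits in the interval by construction.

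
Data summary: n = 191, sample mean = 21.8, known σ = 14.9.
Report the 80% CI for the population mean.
(20.42, 23.18)

z-interval (σ known):
z* = 1.282 for 80% confidence

Margin of error = z* · σ/√n = 1.282 · 14.9/√191 = 1.38

CI: (21.8 - 1.38, 21.8 + 1.38) = (20.42, 23.18)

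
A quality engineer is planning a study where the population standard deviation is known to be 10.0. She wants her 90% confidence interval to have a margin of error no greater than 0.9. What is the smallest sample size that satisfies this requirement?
n ≥ 335

For margin E ≤ 0.9:
n ≥ (z* · σ / E)²
n ≥ (1.645 · 10.0 / 0.9)²
n ≥ 334.08

Minimum n = 335 (rounding up)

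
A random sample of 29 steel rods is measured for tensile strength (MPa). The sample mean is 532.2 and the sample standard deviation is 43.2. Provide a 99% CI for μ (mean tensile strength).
(510.04, 554.36)

t-interval (σ unknown):
df = n - 1 = 28
t* = 2.763 for 99% confidence

Margin of error = t* · s/√n = 2.763 · 43.2/√29 = 22.16

CI: (510.04, 554.36)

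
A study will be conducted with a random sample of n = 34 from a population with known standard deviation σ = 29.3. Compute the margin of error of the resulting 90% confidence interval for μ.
Margin of error = 8.27

Margin of error = z* · σ/√n
= 1.645 · 29.3/√34
= 1.645 · 29.3/5.8310
= 8.27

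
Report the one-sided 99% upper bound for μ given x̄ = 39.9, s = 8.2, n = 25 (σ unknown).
μ ≤ 43.99

Upper bound (one-sided):
t* = 2.492 (one-sided for 99%)
Upper bound = x̄ + t* · s/√n = 39.9 + 2.492 · 8.2/√25 = 43.99

We are 99% confident that μ ≤ 43.99.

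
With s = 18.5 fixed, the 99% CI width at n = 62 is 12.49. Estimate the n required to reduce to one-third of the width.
n ≈ 558

CI width ∝ 1/√n
To reduce width by factor 3, need √n to grow by 3 → need 3² = 9 times as many samples.

Current: n = 62, width = 12.49
New: n = 558, width ≈ 4.05

Width reduced by factor of 12.49/4.05 = 3.08.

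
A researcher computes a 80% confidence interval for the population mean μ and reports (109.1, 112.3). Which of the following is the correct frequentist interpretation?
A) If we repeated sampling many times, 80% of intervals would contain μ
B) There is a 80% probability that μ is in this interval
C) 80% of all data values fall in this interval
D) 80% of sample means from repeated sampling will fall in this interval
A

A) Correct — this is the frequentist long-run coverage interpretation.
B) Wrong — μ is fixed; the randomness lives in the interval, not in μ.
C) Wrong — a CI is about the parameter μ, not individual data values.
D) Wrong — coverage applies to intervals containing μ, not to future x̄ values.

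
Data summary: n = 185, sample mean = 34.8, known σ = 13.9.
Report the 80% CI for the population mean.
(33.49, 36.11)

z-interval (σ known):
z* = 1.282 for 80% confidence

Margin of error = z* · σ/√n = 1.282 · 13.9/√185 = 1.31

CI: (34.8 - 1.31, 34.8 + 1.31) = (33.49, 36.11)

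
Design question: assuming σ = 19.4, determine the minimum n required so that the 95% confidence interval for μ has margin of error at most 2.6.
n ≥ 214

For margin E ≤ 2.6:
n ≥ (z* · σ / E)²
n ≥ (1.960 · 19.4 / 2.6)²
n ≥ 213.88

Minimum n = 214 (rounding up)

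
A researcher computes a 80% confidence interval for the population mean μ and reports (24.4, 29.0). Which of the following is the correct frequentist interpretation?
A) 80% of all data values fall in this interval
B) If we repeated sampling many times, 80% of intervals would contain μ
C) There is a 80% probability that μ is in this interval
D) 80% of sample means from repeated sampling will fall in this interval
B

A) Wrong — a CI is about the parameter μ, not individual data values.
B) Correct — this is the frequentist long-run coverage interpretation.
C) Wrong — μ is fixed; the randomness lives in the interval, not in μ.
D) Wrong — coverage applies to intervals containing μ, not to future x̄ values.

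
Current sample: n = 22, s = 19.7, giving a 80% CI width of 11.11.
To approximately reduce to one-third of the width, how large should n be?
n ≈ 198

CI width ∝ 1/√n
To reduce width by factor 3, need √n to grow by 3 → need 3² = 9 times as many samples.

Current: n = 22, width = 11.11
New: n = 198, width ≈ 3.60

Width reduced by factor of 11.11/3.60 = 3.09.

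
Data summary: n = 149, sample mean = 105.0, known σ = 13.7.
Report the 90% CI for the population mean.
(103.15, 106.85)

z-interval (σ known):
z* = 1.645 for 90% confidence

Margin of error = z* · σ/√n = 1.645 · 13.7/√149 = 1.85

CI: (105.0 - 1.85, 105.0 + 1.85) = (103.15, 106.85)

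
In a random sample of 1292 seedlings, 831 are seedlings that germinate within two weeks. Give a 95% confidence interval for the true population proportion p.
(0.617, 0.669)

Proportion CI:
p̂ = 831/1292 = 0.64319
SE = √(p̂(1-p̂)/n) = √(0.64319 · 0.35681 / 1292) = 0.01333

z* = 1.960
Margin = z* · SE = 1.960 · 0.01333 = 0.0261

CI: 0.64319 ± 0.0261 = (0.617, 0.669)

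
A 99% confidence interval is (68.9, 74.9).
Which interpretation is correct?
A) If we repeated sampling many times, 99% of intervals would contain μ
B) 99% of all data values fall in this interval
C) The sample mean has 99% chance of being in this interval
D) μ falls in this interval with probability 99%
A

A) Correct — this is the frequentist long-run coverage interpretation.
B) Wrong — a CI is about the parameter μ, not individual data values.
C) Wrong — x̄ is observed and sits in the interval by construction.
D) Wrong — μ is fixed; the randomness lives in the interval, not in μ.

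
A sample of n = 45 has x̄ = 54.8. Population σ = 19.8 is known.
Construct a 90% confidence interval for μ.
(49.94, 59.66)

z-interval (σ known):
z* = 1.645 for 90% confidence

Margin of error = z* · σ/√n = 1.645 · 19.8/√45 = 4.86

CI: (54.8 - 4.86, 54.8 + 4.86) = (49.94, 59.66)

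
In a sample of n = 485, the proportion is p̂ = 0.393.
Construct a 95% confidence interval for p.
(0.350, 0.436)

Proportion CI:
SE = √(p̂(1-p̂)/n) = √(0.393 · 0.607 / 485) = 0.02218

z* = 1.960
Margin = z* · SE = 1.960 · 0.02218 = 0.0435

CI: 0.393 ± 0.0435 = (0.350, 0.436)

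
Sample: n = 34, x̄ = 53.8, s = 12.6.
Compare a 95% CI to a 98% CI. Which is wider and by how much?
98% CI is wider by 1.78

df = 33
95% CI: t* = 2.035, (49.40, 58.20), width = 2 · t* · s/√n = 8.79
98% CI: t* = 2.445, (48.52, 59.08), width = 2 · t* · s/√n = 10.57

The 98% CI is wider by 10.57 - 8.79 = 1.78.
Higher confidence requires a wider interval.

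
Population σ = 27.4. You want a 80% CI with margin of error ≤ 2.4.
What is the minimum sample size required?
n ≥ 215

For margin E ≤ 2.4:
n ≥ (z* · σ / E)²
n ≥ (1.282 · 27.4 / 2.4)²
n ≥ 214.22

Minimum n = 215 (rounding up)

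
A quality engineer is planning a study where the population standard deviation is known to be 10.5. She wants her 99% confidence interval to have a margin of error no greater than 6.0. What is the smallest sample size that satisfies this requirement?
n ≥ 21

For margin E ≤ 6.0:
n ≥ (z* · σ / E)²
n ≥ (2.576 · 10.5 / 6.0)²
n ≥ 20.32

Minimum n = 21 (rounding up)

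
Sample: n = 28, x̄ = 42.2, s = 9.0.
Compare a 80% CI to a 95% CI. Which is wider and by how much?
95% CI is wider by 2.51

df = 27
80% CI: t* = 1.314, (39.97, 44.43), width = 2 · t* · s/√n = 4.47
95% CI: t* = 2.052, (38.71, 45.69), width = 2 · t* · s/√n = 6.98

The 95% CI is wider by 6.98 - 4.47 = 2.51.
Higher confidence requires a wider interval.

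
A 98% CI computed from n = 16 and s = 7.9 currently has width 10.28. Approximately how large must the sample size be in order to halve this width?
n ≈ 64

CI width ∝ 1/√n
To reduce width by factor 2, need √n to grow by 2 → need 2² = 4 times as many samples.

Current: n = 16, width = 10.28
New: n = 64, width ≈ 4.71

Width reduced by factor of 10.28/4.71 = 2.18.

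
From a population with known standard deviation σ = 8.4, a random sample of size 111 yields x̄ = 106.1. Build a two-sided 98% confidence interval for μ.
(104.25, 107.95)

z-interval (σ known):
z* = 2.326 for 98% confidence

Margin of error = z* · σ/√n = 2.326 · 8.4/√111 = 1.85

CI: (106.1 - 1.85, 106.1 + 1.85) = (104.25, 107.95)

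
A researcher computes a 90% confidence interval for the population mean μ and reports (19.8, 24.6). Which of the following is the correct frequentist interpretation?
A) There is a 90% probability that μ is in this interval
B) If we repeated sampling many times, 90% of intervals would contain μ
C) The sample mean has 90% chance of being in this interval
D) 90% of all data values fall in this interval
B

A) Wrong — μ is fixed; the randomness lives in the interval, not in μ.
B) Correct — this is the frequentist long-run coverage interpretation.
C) Wrong — x̄ is observed and sits in the interval by construction.
D) Wrong — a CI is about the parameter μ, not individual data values.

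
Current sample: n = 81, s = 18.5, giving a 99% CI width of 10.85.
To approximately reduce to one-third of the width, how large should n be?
n ≈ 729

CI width ∝ 1/√n
To reduce width by factor 3, need √n to grow by 3 → need 3² = 9 times as many samples.

Current: n = 81, width = 10.85
New: n = 729, width ≈ 3.54

Width reduced by factor of 10.85/3.54 = 3.06.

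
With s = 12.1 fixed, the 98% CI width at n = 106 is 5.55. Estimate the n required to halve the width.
n ≈ 424

CI width ∝ 1/√n
To reduce width by factor 2, need √n to grow by 2 → need 2² = 4 times as many samples.

Current: n = 106, width = 5.55
New: n = 424, width ≈ 2.74

Width reduced by factor of 5.55/2.74 = 2.03.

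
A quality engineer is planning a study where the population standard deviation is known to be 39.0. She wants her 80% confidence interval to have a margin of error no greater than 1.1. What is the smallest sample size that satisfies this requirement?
n ≥ 2066

For margin E ≤ 1.1:
n ≥ (z* · σ / E)²
n ≥ (1.282 · 39.0 / 1.1)²
n ≥ 2065.95

Minimum n = 2066 (rounding up)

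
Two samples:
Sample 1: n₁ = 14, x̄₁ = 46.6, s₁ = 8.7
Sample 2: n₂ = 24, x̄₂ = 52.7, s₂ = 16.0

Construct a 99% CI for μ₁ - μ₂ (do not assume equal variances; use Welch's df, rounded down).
(-17.02, 4.82)

Difference: x̄₁ - x̄₂ = -6.10
SE = √(s₁²/n₁ + s₂²/n₂) = √(8.7²/14 + 16.0²/24) = 4.0091
df = 35.90 → 35 (Welch–Satterthwaite, rounded down)
t* = 2.724

CI: -6.10 ± 2.724 · 4.0091 = -6.10 ± 10.92 = (-17.02, 4.82)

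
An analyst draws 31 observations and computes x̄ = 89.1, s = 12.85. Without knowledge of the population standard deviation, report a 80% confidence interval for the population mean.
(86.08, 92.12)

t-interval (σ unknown):
df = n - 1 = 30
t* = 1.310 for 80% confidence

Margin of error = t* · s/√n = 1.310 · 12.85/√31 = 3.02

CI: (86.08, 92.12)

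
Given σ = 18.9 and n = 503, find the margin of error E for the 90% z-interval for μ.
Margin of error = 1.39

Margin of error = z* · σ/√n
= 1.645 · 18.9/√503
= 1.645 · 18.9/22.4277
= 1.39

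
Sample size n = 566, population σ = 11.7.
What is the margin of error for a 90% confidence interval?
Margin of error = 0.81

Margin of error = z* · σ/√n
= 1.645 · 11.7/√566
= 1.645 · 11.7/23.7908
= 0.81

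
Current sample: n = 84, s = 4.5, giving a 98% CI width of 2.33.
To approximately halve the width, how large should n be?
n ≈ 336

CI width ∝ 1/√n
To reduce width by factor 2, need √n to grow by 2 → need 2² = 4 times as many samples.

Current: n = 84, width = 2.33
New: n = 336, width ≈ 1.15

Width reduced by factor of 2.33/1.15 = 2.03.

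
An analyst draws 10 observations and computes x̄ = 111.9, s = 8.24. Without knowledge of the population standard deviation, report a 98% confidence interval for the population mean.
(104.55, 119.25)

t-interval (σ unknown):
df = n - 1 = 9
t* = 2.821 for 98% confidence

Margin of error = t* · s/√n = 2.821 · 8.24/√10 = 7.35

CI: (104.55, 119.25)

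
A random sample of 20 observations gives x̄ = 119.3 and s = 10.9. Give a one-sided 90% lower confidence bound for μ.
μ ≥ 116.06

Lower bound (one-sided):
t* = 1.328 (one-sided for 90%)
Lower bound = x̄ - t* · s/√n = 119.3 - 1.328 · 10.9/√20 = 116.06

We are 90% confident that μ ≥ 116.06.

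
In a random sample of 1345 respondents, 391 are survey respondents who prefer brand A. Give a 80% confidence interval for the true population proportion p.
(0.275, 0.307)

Proportion CI:
p̂ = 391/1345 = 0.29071
SE = √(p̂(1-p̂)/n) = √(0.29071 · 0.70929 / 1345) = 0.01238

z* = 1.282
Margin = z* · SE = 1.282 · 0.01238 = 0.0159

CI: 0.29071 ± 0.0159 = (0.275, 0.307)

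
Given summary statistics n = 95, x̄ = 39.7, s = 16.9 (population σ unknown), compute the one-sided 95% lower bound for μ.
μ ≥ 36.82

Lower bound (one-sided):
t* = 1.661 (one-sided for 95%)
Lower bound = x̄ - t* · s/√n = 39.7 - 1.661 · 16.9/√95 = 36.82

We are 95% confident that μ ≥ 36.82.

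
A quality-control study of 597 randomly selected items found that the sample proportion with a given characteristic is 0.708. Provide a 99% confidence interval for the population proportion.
(0.660, 0.756)

Proportion CI:
SE = √(p̂(1-p̂)/n) = √(0.708 · 0.292 / 597) = 0.01861

z* = 2.576
Margin = z* · SE = 2.576 · 0.01861 = 0.0479

CI: 0.708 ± 0.0479 = (0.660, 0.756)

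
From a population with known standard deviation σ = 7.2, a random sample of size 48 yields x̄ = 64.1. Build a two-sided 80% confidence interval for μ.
(62.77, 65.43)

z-interval (σ known):
z* = 1.282 for 80% confidence

Margin of error = z* · σ/√n = 1.282 · 7.2/√48 = 1.33

CI: (64.1 - 1.33, 64.1 + 1.33) = (62.77, 65.43)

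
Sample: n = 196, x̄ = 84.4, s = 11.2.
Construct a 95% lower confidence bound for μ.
μ ≥ 83.08

Lower bound (one-sided):
t* = 1.653 (one-sided for 95%)
Lower bound = x̄ - t* · s/√n = 84.4 - 1.653 · 11.2/√196 = 83.08

We are 95% confident that μ ≥ 83.08.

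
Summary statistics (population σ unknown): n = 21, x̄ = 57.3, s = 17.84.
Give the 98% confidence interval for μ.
(47.46, 67.14)

t-interval (σ unknown):
df = n - 1 = 20
t* = 2.528 for 98% confidence

Margin of error = t* · s/√n = 2.528 · 17.84/√21 = 9.84

CI: (47.46, 67.14)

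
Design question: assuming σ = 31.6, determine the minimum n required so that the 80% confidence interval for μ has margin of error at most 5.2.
n ≥ 61

For margin E ≤ 5.2:
n ≥ (z* · σ / E)²
n ≥ (1.282 · 31.6 / 5.2)²
n ≥ 60.69

Minimum n = 61 (rounding up)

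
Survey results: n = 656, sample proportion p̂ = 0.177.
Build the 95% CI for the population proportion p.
(0.148, 0.206)

Proportion CI:
SE = √(p̂(1-p̂)/n) = √(0.177 · 0.823 / 656) = 0.01490

z* = 1.960
Margin = z* · SE = 1.960 · 0.01490 = 0.0292

CI: 0.177 ± 0.0292 = (0.148, 0.206)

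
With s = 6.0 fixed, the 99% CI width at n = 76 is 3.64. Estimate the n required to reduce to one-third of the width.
n ≈ 684

CI width ∝ 1/√n
To reduce width by factor 3, need √n to grow by 3 → need 3² = 9 times as many samples.

Current: n = 76, width = 3.64
New: n = 684, width ≈ 1.19

Width reduced by factor of 3.64/1.19 = 3.06.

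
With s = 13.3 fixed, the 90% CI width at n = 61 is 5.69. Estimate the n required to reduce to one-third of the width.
n ≈ 549

CI width ∝ 1/√n
To reduce width by factor 3, need √n to grow by 3 → need 3² = 9 times as many samples.

Current: n = 61, width = 5.69
New: n = 549, width ≈ 1.87

Width reduced by factor of 5.69/1.87 = 3.04.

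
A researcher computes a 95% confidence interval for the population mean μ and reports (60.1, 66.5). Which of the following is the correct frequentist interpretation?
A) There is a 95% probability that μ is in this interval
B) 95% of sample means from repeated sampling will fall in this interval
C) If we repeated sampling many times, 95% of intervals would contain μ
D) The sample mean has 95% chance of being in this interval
C

A) Wrong — μ is fixed; the randomness lives in the interval, not in μ.
B) Wrong — coverage applies to intervals containing μ, not to future x̄ values.
C) Correct — this is the frequentist long-run coverage interpretation.
D) Wrong — x̄ is observed and sits in the interval by construction.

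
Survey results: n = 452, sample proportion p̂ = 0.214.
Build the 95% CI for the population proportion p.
(0.176, 0.252)

Proportion CI:
SE = √(p̂(1-p̂)/n) = √(0.214 · 0.786 / 452) = 0.01929

z* = 1.960
Margin = z* · SE = 1.960 · 0.01929 = 0.0378

CI: 0.214 ± 0.0378 = (0.176, 0.252)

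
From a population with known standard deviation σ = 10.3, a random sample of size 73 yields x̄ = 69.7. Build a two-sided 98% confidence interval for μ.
(66.90, 72.50)

z-interval (σ known):
z* = 2.326 for 98% confidence

Margin of error = z* · σ/√n = 2.326 · 10.3/√73 = 2.80

CI: (69.7 - 2.80, 69.7 + 2.80) = (66.90, 72.50)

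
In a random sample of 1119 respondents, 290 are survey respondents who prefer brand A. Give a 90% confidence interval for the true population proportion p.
(0.238, 0.281)

Proportion CI:
p̂ = 290/1119 = 0.25916
SE = √(p̂(1-p̂)/n) = √(0.25916 · 0.74084 / 1119) = 0.01310

z* = 1.645
Margin = z* · SE = 1.645 · 0.01310 = 0.0215

CI: 0.25916 ± 0.0215 = (0.238, 0.281)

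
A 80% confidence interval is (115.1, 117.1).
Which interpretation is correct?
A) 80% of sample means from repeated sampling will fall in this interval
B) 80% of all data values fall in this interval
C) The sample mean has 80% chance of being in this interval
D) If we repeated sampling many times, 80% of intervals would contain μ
D

A) Wrong — coverage applies to intervals containing μ, not to future x̄ values.
B) Wrong — a CI is about the parameter μ, not individual data values.
C) Wrong — x̄ is observed and sits in the interval by construction.
D) Correct — this is the frequentist long-run coverage interpretation.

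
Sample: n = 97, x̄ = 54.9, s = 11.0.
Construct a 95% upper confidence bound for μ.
μ ≤ 56.76

Upper bound (one-sided):
t* = 1.661 (one-sided for 95%)
Upper bound = x̄ + t* · s/√n = 54.9 + 1.661 · 11.0/√97 = 56.76

We are 95% confident that μ ≤ 56.76.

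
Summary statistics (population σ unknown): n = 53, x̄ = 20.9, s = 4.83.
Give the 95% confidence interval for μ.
(19.57, 22.23)

t-interval (σ unknown):
df = n - 1 = 52
t* = 2.007 for 95% confidence

Margin of error = t* · s/√n = 2.007 · 4.83/√53 = 1.33

CI: (19.57, 22.23)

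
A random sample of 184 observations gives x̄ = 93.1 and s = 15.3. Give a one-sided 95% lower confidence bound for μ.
μ ≥ 91.24

Lower bound (one-sided):
t* = 1.653 (one-sided for 95%)
Lower bound = x̄ - t* · s/√n = 93.1 - 1.653 · 15.3/√184 = 91.24

We are 95% confident that μ ≥ 91.24.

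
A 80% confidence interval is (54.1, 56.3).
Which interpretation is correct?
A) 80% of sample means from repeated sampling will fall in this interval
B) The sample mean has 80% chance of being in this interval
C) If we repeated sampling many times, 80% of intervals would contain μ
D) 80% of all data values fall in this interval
C

A) Wrong — coverage applies to intervals containing μ, not to future x̄ values.
B) Wrong — x̄ is observed and sits in the interval by construction.
C) Correct — this is the frequentist long-run coverage interpretation.
D) Wrong — a CI is about the parameter μ, not individual data values.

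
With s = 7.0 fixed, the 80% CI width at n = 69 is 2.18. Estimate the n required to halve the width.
n ≈ 276

CI width ∝ 1/√n
To reduce width by factor 2, need √n to grow by 2 → need 2² = 4 times as many samples.

Current: n = 69, width = 2.18
New: n = 276, width ≈ 1.08

Width reduced by factor of 2.18/1.08 = 2.02.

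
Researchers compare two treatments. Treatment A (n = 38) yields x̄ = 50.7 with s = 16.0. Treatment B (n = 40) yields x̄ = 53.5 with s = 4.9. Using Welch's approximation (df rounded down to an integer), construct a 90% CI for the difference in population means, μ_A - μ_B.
(-7.35, 1.75)

Difference: x̄₁ - x̄₂ = -2.80
SE = √(s₁²/n₁ + s₂²/n₂) = √(16.0²/38 + 4.9²/40) = 2.7087
df = 43.56 → 43 (Welch–Satterthwaite, rounded down)
t* = 1.681

CI: -2.80 ± 1.681 · 2.7087 = -2.80 ± 4.55 = (-7.35, 1.75)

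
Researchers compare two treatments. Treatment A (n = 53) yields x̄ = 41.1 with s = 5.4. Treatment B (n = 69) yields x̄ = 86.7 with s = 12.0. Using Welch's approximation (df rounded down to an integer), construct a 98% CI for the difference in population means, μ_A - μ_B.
(-49.44, -41.76)

Difference: x̄₁ - x̄₂ = -45.60
SE = √(s₁²/n₁ + s₂²/n₂) = √(5.4²/53 + 12.0²/69) = 1.6239
df = 99.53 → 99 (Welch–Satterthwaite, rounded down)
t* = 2.365

CI: -45.60 ± 2.365 · 1.6239 = -45.60 ± 3.84 = (-49.44, -41.76)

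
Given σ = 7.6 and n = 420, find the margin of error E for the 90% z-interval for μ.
Margin of error = 0.61

Margin of error = z* · σ/√n
= 1.645 · 7.6/√420
= 1.645 · 7.6/20.4939
= 0.61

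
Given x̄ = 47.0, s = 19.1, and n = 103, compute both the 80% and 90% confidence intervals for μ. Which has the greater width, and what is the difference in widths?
90% CI is wider by 1.39

df = 102
80% CI: t* = 1.290, (44.57, 49.43), width = 2 · t* · s/√n = 4.86
90% CI: t* = 1.660, (43.88, 50.12), width = 2 · t* · s/√n = 6.25

The 90% CI is wider by 6.25 - 4.86 = 1.39.
Higher confidence requires a wider interval.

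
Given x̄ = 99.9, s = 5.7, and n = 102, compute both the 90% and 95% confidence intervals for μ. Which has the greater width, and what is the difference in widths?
95% CI is wider by 0.37

df = 101
90% CI: t* = 1.660, (98.96, 100.84), width = 2 · t* · s/√n = 1.87
95% CI: t* = 1.984, (98.78, 101.02), width = 2 · t* · s/√n = 2.24

The 95% CI is wider by 2.24 - 1.87 = 0.37.
Higher confidence requires a wider interval.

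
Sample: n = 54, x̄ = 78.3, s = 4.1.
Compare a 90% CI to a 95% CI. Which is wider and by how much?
95% CI is wider by 0.37

df = 53
90% CI: t* = 1.674, (77.37, 79.23), width = 2 · t* · s/√n = 1.87
95% CI: t* = 2.006, (77.18, 79.42), width = 2 · t* · s/√n = 2.24

The 95% CI is wider by 2.24 - 1.87 = 0.37.
Higher confidence requires a wider interval.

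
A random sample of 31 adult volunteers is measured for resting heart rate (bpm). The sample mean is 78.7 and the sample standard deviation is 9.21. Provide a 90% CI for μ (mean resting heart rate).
(75.89, 81.51)

t-interval (σ unknown):
df = n - 1 = 30
t* = 1.697 for 90% confidence

Margin of error = t* · s/√n = 1.697 · 9.21/√31 = 2.81

CI: (75.89, 81.51)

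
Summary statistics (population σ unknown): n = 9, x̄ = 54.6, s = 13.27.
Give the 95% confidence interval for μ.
(44.40, 64.80)

t-interval (σ unknown):
df = n - 1 = 8
t* = 2.306 for 95% confidence

Margin of error = t* · s/√n = 2.306 · 13.27/√9 = 10.20

CI: (44.40, 64.80)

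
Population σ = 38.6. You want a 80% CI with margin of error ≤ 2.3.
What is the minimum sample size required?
n ≥ 463

For margin E ≤ 2.3:
n ≥ (z* · σ / E)²
n ≥ (1.282 · 38.6 / 2.3)²
n ≥ 462.91

Minimum n = 463 (rounding up)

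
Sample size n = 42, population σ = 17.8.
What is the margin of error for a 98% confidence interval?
Margin of error = 6.39

Margin of error = z* · σ/√n
= 2.326 · 17.8/√42
= 2.326 · 17.8/6.4807
= 6.39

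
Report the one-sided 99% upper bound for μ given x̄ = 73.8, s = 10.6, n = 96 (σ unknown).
μ ≤ 76.36

Upper bound (one-sided):
t* = 2.366 (one-sided for 99%)
Upper bound = x̄ + t* · s/√n = 73.8 + 2.366 · 10.6/√96 = 76.36

We are 99% confident that μ ≤ 76.36.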